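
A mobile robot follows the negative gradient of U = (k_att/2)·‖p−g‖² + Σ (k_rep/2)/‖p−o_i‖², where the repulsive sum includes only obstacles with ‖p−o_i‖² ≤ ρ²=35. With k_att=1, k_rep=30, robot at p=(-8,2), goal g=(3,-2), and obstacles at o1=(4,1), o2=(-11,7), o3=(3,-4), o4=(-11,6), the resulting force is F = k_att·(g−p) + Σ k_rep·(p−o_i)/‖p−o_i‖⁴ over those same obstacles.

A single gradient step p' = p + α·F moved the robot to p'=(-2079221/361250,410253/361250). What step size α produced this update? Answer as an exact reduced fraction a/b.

F_att = 1·(g−p) = 1·(11,-4) = (11.0000,-4.0000)
o1: d²=145 > ρ²=35 → inactive
o2: d²=34 ≤ ρ²=35; F_rep = 30·(3,-5)/34² = (0.0779,-0.1298)
o3: d²=157 > ρ²=35 → inactive
o4: d²=25 ≤ ρ²=35; F_rep = 30·(3,-4)/25² = (0.1440,-0.1920)
F = F_att + ΣF_rep = (11.2219,-4.3218)
Δp = p'−p = (2.2444,-0.8644); α = Δx/Fx = (810779/361250) / (810779/72250) = 1/5
check: Δy/Fy = (-312247/361250) / (-312247/72250) = 1/5 ✓

α = 1/5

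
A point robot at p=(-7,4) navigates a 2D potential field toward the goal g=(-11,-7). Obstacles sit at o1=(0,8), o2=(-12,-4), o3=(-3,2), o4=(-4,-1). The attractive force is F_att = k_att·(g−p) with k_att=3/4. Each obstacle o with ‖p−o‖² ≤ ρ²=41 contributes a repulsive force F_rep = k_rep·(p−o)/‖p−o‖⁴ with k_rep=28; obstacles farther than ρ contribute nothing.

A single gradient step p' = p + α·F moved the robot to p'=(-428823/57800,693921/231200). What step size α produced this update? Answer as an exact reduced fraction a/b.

α = 1/8

F_att = 3/4·(g−p) = 3/4·(-4,-11) = (-3.0000,-8.2500)
o1: d²=65 > ρ²=41 → inactive
o2: d²=89 > ρ²=41 → inactive
o3: d²=20 ≤ ρ²=41; F_rep = 28·(-4,2)/20² = (-0.2800,0.1400)
o4: d²=34 ≤ ρ²=41; F_rep = 28·(-3,5)/34² = (-0.0727,0.1211)
F = F_att + ΣF_rep = (-3.3527,-7.9889)
Δp = p'−p = (-0.4191,-0.9986); α = Δx/Fx = (-24223/57800) / (-24223/7225) = 1/8
check: Δy/Fy = (-230879/231200) / (-230879/28900) = 1/8 ✓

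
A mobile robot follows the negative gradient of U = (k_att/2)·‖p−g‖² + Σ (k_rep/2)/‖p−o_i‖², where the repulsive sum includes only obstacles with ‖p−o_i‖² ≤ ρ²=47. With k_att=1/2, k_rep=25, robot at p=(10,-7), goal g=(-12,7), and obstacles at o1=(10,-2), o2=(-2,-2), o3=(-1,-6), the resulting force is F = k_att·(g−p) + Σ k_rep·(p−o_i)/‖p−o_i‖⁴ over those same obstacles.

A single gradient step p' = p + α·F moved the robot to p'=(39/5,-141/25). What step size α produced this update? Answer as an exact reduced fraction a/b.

F_att = 1/2·(g−p) = 1/2·(-22,14) = (-11.0000,7.0000)
o1: d²=25 ≤ ρ²=47; F_rep = 25·(0,-5)/25² = (0.0000,-0.2000)
o2: d²=169 > ρ²=47 → inactive
o3: d²=122 > ρ²=47 → inactive
F = F_att + ΣF_rep = (-11.0000,6.8000)
Δp = p'−p = (-2.2000,1.3600); α = Δx/Fx = (-11/5) / (-11) = 1/5
check: Δy/Fy = (34/25) / (34/5) = 1/5 ✓

α = 1/5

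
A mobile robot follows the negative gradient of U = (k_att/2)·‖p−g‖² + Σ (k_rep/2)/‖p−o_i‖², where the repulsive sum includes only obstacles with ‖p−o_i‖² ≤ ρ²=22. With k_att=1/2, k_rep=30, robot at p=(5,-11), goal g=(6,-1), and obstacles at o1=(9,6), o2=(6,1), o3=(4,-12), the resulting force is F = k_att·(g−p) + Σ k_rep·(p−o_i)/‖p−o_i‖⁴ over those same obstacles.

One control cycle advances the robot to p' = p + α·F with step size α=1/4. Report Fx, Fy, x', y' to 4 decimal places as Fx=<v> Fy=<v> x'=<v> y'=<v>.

Fx=8.0000 Fy=12.5000 x'=7.0000 y'=-7.8750

F_att = 1/2·(g−p) = 1/2·(1,10) = (0.5000,5.0000)
o1: d²=305 > ρ²=22 → inactive
o2: d²=145 > ρ²=22 → inactive
o3: d²=2 ≤ ρ²=22; F_rep = 30·(1,1)/2² = (7.5000,7.5000)
F = F_att + ΣF_rep = (8.0000,12.5000)
p' = p + 1/4·F = (7.0000,-7.8750)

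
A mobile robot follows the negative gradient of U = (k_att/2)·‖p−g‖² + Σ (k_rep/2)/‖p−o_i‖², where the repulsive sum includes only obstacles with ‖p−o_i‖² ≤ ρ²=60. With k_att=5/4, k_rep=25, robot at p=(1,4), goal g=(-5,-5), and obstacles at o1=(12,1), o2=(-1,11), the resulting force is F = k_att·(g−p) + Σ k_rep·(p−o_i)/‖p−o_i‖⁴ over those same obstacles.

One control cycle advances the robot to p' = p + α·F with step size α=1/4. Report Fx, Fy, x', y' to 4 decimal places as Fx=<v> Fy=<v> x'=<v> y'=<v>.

F_att = 5/4·(g−p) = 5/4·(-6,-9) = (-7.5000,-11.2500)
o1: d²=130 > ρ²=60 → inactive
o2: d²=53 ≤ ρ²=60; F_rep = 25·(2,-7)/53² = (0.0178,-0.0623)
F = F_att + ΣF_rep = (-7.4822,-11.3123)
p' = p + 1/4·F = (-0.8706,1.1719)

Fx=-7.4822 Fy=-11.3123 x'=-0.8706 y'=1.1719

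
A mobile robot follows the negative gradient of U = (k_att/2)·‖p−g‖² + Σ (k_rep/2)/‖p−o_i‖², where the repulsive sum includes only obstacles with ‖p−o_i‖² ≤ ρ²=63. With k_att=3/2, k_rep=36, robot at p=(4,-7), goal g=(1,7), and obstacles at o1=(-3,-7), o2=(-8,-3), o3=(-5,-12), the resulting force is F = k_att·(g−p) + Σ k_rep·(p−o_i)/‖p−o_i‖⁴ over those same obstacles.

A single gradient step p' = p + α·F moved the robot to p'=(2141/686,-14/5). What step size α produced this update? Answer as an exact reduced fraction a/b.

F_att = 3/2·(g−p) = 3/2·(-3,14) = (-4.5000,21.0000)
o1: d²=49 ≤ ρ²=63; F_rep = 36·(7,0)/49² = (0.1050,0.0000)
o2: d²=160 > ρ²=63 → inactive
o3: d²=106 > ρ²=63 → inactive
F = F_att + ΣF_rep = (-4.3950,21.0000)
Δp = p'−p = (-0.8790,4.2000); α = Δx/Fx = (-603/686) / (-3015/686) = 1/5
check: Δy/Fy = (21/5) / (21) = 1/5 ✓

α = 1/5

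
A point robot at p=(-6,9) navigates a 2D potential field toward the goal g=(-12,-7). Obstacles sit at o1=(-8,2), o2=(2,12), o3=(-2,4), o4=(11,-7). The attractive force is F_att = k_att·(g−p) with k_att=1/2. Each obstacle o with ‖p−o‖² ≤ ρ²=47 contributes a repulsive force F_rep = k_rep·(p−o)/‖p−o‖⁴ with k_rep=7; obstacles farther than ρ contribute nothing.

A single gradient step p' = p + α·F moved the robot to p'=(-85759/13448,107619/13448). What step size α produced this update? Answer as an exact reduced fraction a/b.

α = 1/8

F_att = 1/2·(g−p) = 1/2·(-6,-16) = (-3.0000,-8.0000)
o1: d²=53 > ρ²=47 → inactive
o2: d²=73 > ρ²=47 → inactive
o3: d²=41 ≤ ρ²=47; F_rep = 7·(-4,5)/41² = (-0.0167,0.0208)
o4: d²=545 > ρ²=47 → inactive
F = F_att + ΣF_rep = (-3.0167,-7.9792)
Δp = p'−p = (-0.3771,-0.9974); α = Δx/Fx = (-5071/13448) / (-5071/1681) = 1/8
check: Δy/Fy = (-13413/13448) / (-13413/1681) = 1/8 ✓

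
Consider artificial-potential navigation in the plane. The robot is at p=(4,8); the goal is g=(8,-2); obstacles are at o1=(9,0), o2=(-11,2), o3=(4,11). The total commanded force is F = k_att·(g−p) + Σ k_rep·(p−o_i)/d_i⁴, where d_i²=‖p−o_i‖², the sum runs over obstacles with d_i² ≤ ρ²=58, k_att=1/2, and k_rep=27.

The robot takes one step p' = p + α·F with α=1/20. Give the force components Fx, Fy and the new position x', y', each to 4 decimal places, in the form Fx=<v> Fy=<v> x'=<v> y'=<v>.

Fx=2.0000 Fy=-6.0000 x'=4.1000 y'=7.7000

F_att = 1/2·(g−p) = 1/2·(4,-10) = (2.0000,-5.0000)
o1: d²=89 > ρ²=58 → inactive
o2: d²=261 > ρ²=58 → inactive
o3: d²=9 ≤ ρ²=58; F_rep = 27·(0,-3)/9² = (0.0000,-1.0000)
F = F_att + ΣF_rep = (2.0000,-6.0000)
p' = p + 1/20·F = (4.1000,7.7000)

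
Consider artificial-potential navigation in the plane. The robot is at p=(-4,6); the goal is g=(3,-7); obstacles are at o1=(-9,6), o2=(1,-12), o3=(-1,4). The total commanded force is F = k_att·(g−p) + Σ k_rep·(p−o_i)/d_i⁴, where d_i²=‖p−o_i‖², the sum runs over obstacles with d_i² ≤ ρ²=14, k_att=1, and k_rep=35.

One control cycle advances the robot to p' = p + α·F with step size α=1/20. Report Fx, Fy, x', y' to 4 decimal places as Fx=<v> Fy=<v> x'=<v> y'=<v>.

F_att = 1·(g−p) = 1·(7,-13) = (7.0000,-13.0000)
o1: d²=25 > ρ²=14 → inactive
o2: d²=349 > ρ²=14 → inactive
o3: d²=13 ≤ ρ²=14; F_rep = 35·(-3,2)/13² = (-0.6213,0.4142)
F = F_att + ΣF_rep = (6.3787,-12.5858)
p' = p + 1/20·F = (-3.6811,5.3707)

Fx=6.3787 Fy=-12.5858 x'=-3.6811 y'=5.3707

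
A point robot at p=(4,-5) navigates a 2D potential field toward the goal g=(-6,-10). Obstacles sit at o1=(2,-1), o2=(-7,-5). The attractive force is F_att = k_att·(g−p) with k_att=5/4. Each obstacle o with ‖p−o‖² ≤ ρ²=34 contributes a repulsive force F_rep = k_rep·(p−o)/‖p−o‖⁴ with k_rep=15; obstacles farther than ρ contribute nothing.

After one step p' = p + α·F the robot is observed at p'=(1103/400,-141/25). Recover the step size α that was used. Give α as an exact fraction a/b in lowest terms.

α = 1/10

F_att = 5/4·(g−p) = 5/4·(-10,-5) = (-12.5000,-6.2500)
o1: d²=20 ≤ ρ²=34; F_rep = 15·(2,-4)/20² = (0.0750,-0.1500)
o2: d²=121 > ρ²=34 → inactive
F = F_att + ΣF_rep = (-12.4250,-6.4000)
Δp = p'−p = (-1.2425,-0.6400); α = Δx/Fx = (-497/400) / (-497/40) = 1/10
check: Δy/Fy = (-16/25) / (-32/5) = 1/10 ✓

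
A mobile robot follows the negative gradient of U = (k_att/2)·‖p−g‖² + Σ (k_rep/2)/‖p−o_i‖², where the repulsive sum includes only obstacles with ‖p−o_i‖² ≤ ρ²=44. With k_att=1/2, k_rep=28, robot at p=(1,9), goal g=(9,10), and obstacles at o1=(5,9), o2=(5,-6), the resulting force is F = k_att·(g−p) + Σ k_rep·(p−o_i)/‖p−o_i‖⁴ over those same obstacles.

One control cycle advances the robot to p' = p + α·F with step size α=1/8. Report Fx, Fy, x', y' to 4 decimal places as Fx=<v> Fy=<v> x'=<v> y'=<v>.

F_att = 1/2·(g−p) = 1/2·(8,1) = (4.0000,0.5000)
o1: d²=16 ≤ ρ²=44; F_rep = 28·(-4,0)/16² = (-0.4375,0.0000)
o2: d²=241 > ρ²=44 → inactive
F = F_att + ΣF_rep = (3.5625,0.5000)
p' = p + 1/8·F = (1.4453,9.0625)

Fx=3.5625 Fy=0.5000 x'=1.4453 y'=9.0625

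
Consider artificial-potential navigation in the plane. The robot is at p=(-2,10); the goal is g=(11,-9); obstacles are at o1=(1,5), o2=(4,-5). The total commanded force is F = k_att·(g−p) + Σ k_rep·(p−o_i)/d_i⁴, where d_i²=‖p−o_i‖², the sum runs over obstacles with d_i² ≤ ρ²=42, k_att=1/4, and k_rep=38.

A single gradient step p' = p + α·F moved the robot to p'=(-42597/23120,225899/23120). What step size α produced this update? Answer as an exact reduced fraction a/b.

F_att = 1/4·(g−p) = 1/4·(13,-19) = (3.2500,-4.7500)
o1: d²=34 ≤ ρ²=42; F_rep = 38·(-3,5)/34² = (-0.0986,0.1644)
o2: d²=261 > ρ²=42 → inactive
F = F_att + ΣF_rep = (3.1514,-4.5856)
Δp = p'−p = (0.1576,-0.2293); α = Δx/Fx = (3643/23120) / (3643/1156) = 1/20
check: Δy/Fy = (-5301/23120) / (-5301/1156) = 1/20 ✓

α = 1/20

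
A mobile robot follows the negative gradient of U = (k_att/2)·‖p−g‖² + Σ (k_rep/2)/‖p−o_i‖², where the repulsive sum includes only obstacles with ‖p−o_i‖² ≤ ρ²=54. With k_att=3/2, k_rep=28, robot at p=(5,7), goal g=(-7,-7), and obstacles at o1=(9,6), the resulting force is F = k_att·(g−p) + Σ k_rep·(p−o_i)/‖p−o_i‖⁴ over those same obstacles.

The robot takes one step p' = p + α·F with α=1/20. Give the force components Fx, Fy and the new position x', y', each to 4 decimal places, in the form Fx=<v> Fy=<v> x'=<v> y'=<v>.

Fx=-18.3875 Fy=-20.9031 x'=4.0806 y'=5.9548

F_att = 3/2·(g−p) = 3/2·(-12,-14) = (-18.0000,-21.0000)
o1: d²=17 ≤ ρ²=54; F_rep = 28·(-4,1)/17² = (-0.3875,0.0969)
F = F_att + ΣF_rep = (-18.3875,-20.9031)
p' = p + 1/20·F = (4.0806,5.9548)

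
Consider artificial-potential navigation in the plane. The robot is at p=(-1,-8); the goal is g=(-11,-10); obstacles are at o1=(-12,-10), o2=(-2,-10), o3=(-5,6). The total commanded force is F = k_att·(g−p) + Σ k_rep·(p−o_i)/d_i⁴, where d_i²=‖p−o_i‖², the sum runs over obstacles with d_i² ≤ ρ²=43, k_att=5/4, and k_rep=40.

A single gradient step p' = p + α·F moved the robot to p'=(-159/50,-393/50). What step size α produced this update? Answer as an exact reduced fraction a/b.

F_att = 5/4·(g−p) = 5/4·(-10,-2) = (-12.5000,-2.5000)
o1: d²=125 > ρ²=43 → inactive
o2: d²=5 ≤ ρ²=43; F_rep = 40·(1,2)/5² = (1.6000,3.2000)
o3: d²=212 > ρ²=43 → inactive
F = F_att + ΣF_rep = (-10.9000,0.7000)
Δp = p'−p = (-2.1800,0.1400); α = Δx/Fx = (-109/50) / (-109/10) = 1/5
check: Δy/Fy = (7/50) / (7/10) = 1/5 ✓

α = 1/5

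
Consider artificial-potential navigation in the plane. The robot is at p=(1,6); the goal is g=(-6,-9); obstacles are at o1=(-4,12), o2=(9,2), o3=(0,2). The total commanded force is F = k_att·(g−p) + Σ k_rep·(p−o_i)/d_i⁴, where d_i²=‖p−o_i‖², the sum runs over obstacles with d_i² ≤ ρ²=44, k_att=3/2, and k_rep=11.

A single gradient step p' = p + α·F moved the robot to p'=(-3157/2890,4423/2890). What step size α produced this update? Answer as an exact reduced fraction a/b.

α = 1/5

F_att = 3/2·(g−p) = 3/2·(-7,-15) = (-10.5000,-22.5000)
o1: d²=61 > ρ²=44 → inactive
o2: d²=80 > ρ²=44 → inactive
o3: d²=17 ≤ ρ²=44; F_rep = 11·(1,4)/17² = (0.0381,0.1522)
F = F_att + ΣF_rep = (-10.4619,-22.3478)
Δp = p'−p = (-2.0924,-4.4696); α = Δx/Fx = (-6047/2890) / (-6047/578) = 1/5
check: Δy/Fy = (-12917/2890) / (-12917/578) = 1/5 ✓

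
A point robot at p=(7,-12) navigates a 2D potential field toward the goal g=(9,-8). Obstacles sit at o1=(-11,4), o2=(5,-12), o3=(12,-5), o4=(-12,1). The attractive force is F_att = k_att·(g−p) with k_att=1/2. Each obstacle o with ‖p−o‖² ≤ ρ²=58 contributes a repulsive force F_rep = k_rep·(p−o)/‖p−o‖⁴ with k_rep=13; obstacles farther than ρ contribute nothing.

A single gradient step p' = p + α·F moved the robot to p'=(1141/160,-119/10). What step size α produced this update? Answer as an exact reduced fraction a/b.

F_att = 1/2·(g−p) = 1/2·(2,4) = (1.0000,2.0000)
o1: d²=580 > ρ²=58 → inactive
o2: d²=4 ≤ ρ²=58; F_rep = 13·(2,0)/4² = (1.6250,0.0000)
o3: d²=74 > ρ²=58 → inactive
o4: d²=530 > ρ²=58 → inactive
F = F_att + ΣF_rep = (2.6250,2.0000)
Δp = p'−p = (0.1313,0.1000); α = Δx/Fx = (21/160) / (21/8) = 1/20
check: Δy/Fy = (1/10) / (2) = 1/20 ✓

α = 1/20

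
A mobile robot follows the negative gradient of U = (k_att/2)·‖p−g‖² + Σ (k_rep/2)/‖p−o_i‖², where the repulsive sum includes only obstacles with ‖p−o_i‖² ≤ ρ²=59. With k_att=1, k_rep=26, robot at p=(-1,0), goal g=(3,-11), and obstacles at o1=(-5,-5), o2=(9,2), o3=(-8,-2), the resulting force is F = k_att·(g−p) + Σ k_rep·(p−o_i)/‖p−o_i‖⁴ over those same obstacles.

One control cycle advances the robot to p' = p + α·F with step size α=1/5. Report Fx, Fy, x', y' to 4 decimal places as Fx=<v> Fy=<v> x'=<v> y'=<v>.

Fx=4.1267 Fy=-10.9042 x'=-0.1747 y'=-2.1808

F_att = 1·(g−p) = 1·(4,-11) = (4.0000,-11.0000)
o1: d²=41 ≤ ρ²=59; F_rep = 26·(4,5)/41² = (0.0619,0.0773)
o2: d²=104 > ρ²=59 → inactive
o3: d²=53 ≤ ρ²=59; F_rep = 26·(7,2)/53² = (0.0648,0.0185)
F = F_att + ΣF_rep = (4.1267,-10.9042)
p' = p + 1/5·F = (-0.1747,-2.1808)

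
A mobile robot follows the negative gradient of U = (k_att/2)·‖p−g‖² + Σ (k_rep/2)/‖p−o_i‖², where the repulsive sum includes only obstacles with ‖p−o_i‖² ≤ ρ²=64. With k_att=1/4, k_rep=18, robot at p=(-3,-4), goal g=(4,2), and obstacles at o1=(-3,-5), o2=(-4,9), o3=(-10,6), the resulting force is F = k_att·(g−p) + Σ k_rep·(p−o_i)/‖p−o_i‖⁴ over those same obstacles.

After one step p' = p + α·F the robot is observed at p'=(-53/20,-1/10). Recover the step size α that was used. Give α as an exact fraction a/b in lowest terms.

F_att = 1/4·(g−p) = 1/4·(7,6) = (1.7500,1.5000)
o1: d²=1 ≤ ρ²=64; F_rep = 18·(0,1)/1² = (0.0000,18.0000)
o2: d²=170 > ρ²=64 → inactive
o3: d²=149 > ρ²=64 → inactive
F = F_att + ΣF_rep = (1.7500,19.5000)
Δp = p'−p = (0.3500,3.9000); α = Δx/Fx = (7/20) / (7/4) = 1/5
check: Δy/Fy = (39/10) / (39/2) = 1/5 ✓

α = 1/5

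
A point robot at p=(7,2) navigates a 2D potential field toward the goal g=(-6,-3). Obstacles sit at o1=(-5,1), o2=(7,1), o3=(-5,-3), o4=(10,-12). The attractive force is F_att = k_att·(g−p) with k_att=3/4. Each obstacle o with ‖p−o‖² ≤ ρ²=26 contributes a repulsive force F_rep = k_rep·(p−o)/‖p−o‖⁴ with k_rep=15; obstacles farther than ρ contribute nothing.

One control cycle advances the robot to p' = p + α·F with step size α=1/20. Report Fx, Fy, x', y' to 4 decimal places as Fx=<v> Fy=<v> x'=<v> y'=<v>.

F_att = 3/4·(g−p) = 3/4·(-13,-5) = (-9.7500,-3.7500)
o1: d²=145 > ρ²=26 → inactive
o2: d²=1 ≤ ρ²=26; F_rep = 15·(0,1)/1² = (0.0000,15.0000)
o3: d²=169 > ρ²=26 → inactive
o4: d²=205 > ρ²=26 → inactive
F = F_att + ΣF_rep = (-9.7500,11.2500)
p' = p + 1/20·F = (6.5125,2.5625)

Fx=-9.7500 Fy=11.2500 x'=6.5125 y'=2.5625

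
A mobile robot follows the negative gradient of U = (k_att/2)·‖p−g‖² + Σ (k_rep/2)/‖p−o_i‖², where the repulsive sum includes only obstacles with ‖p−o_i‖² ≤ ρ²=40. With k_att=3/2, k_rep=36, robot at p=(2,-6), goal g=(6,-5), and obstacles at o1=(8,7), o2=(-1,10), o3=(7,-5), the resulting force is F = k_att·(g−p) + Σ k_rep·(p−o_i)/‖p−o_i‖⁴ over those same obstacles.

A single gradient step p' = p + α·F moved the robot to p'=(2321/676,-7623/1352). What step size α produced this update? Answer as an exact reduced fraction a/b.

F_att = 3/2·(g−p) = 3/2·(4,1) = (6.0000,1.5000)
o1: d²=205 > ρ²=40 → inactive
o2: d²=265 > ρ²=40 → inactive
o3: d²=26 ≤ ρ²=40; F_rep = 36·(-5,-1)/26² = (-0.2663,-0.0533)
F = F_att + ΣF_rep = (5.7337,1.4467)
Δp = p'−p = (1.4334,0.3617); α = Δx/Fx = (969/676) / (969/169) = 1/4
check: Δy/Fy = (489/1352) / (489/338) = 1/4 ✓

α = 1/4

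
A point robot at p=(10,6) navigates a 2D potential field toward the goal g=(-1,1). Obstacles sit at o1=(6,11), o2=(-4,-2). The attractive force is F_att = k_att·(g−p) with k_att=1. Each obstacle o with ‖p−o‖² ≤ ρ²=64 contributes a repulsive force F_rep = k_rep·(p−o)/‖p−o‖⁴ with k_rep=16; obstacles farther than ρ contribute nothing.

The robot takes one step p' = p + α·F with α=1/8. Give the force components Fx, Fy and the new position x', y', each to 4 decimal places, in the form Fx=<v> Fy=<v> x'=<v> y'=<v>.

F_att = 1·(g−p) = 1·(-11,-5) = (-11.0000,-5.0000)
o1: d²=41 ≤ ρ²=64; F_rep = 16·(4,-5)/41² = (0.0381,-0.0476)
o2: d²=260 > ρ²=64 → inactive
F = F_att + ΣF_rep = (-10.9619,-5.0476)
p' = p + 1/8·F = (8.6298,5.3691)

Fx=-10.9619 Fy=-5.0476 x'=8.6298 y'=5.3691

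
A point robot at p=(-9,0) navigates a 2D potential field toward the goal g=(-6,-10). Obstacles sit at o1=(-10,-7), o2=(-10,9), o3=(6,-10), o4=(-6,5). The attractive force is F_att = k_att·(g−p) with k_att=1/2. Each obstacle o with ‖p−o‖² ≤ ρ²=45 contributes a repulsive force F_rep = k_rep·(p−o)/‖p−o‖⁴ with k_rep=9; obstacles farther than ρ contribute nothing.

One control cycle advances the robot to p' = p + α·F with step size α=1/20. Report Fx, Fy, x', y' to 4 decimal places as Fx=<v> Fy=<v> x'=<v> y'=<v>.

F_att = 1/2·(g−p) = 1/2·(3,-10) = (1.5000,-5.0000)
o1: d²=50 > ρ²=45 → inactive
o2: d²=82 > ρ²=45 → inactive
o3: d²=325 > ρ²=45 → inactive
o4: d²=34 ≤ ρ²=45; F_rep = 9·(-3,-5)/34² = (-0.0234,-0.0389)
F = F_att + ΣF_rep = (1.4766,-5.0389)
p' = p + 1/20·F = (-8.9262,-0.2519)

Fx=1.4766 Fy=-5.0389 x'=-8.9262 y'=-0.2519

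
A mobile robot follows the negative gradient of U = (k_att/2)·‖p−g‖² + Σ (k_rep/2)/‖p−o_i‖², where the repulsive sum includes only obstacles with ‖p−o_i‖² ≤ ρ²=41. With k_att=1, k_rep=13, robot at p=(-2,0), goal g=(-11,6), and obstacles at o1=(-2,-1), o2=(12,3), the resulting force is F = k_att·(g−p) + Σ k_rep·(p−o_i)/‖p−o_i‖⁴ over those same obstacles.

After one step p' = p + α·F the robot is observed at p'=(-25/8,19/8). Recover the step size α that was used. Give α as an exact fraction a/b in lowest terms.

α = 1/8

F_att = 1·(g−p) = 1·(-9,6) = (-9.0000,6.0000)
o1: d²=1 ≤ ρ²=41; F_rep = 13·(0,1)/1² = (0.0000,13.0000)
o2: d²=205 > ρ²=41 → inactive
F = F_att + ΣF_rep = (-9.0000,19.0000)
Δp = p'−p = (-1.1250,2.3750); α = Δx/Fx = (-9/8) / (-9) = 1/8
check: Δy/Fy = (19/8) / (19) = 1/8 ✓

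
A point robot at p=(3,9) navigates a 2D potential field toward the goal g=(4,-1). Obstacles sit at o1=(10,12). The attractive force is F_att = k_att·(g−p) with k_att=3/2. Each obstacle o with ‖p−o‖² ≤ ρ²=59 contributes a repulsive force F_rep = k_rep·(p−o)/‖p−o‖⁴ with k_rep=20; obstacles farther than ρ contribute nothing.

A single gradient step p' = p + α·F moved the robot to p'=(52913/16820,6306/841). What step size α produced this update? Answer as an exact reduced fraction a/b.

F_att = 3/2·(g−p) = 3/2·(1,-10) = (1.5000,-15.0000)
o1: d²=58 ≤ ρ²=59; F_rep = 20·(-7,-3)/58² = (-0.0416,-0.0178)
F = F_att + ΣF_rep = (1.4584,-15.0178)
Δp = p'−p = (0.1458,-1.5018); α = Δx/Fx = (2453/16820) / (2453/1682) = 1/10
check: Δy/Fy = (-1263/841) / (-12630/841) = 1/10 ✓

α = 1/10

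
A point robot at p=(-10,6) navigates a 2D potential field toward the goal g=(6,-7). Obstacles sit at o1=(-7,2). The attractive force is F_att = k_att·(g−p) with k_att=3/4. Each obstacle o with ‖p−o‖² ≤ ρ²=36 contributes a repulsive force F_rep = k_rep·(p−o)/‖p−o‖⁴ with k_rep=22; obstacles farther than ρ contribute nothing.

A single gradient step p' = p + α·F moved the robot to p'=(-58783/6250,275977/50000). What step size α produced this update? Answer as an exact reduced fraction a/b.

α = 1/20

F_att = 3/4·(g−p) = 3/4·(16,-13) = (12.0000,-9.7500)
o1: d²=25 ≤ ρ²=36; F_rep = 22·(-3,4)/25² = (-0.1056,0.1408)
F = F_att + ΣF_rep = (11.8944,-9.6092)
Δp = p'−p = (0.5947,-0.4805); α = Δx/Fx = (3717/6250) / (7434/625) = 1/20
check: Δy/Fy = (-24023/50000) / (-24023/2500) = 1/20 ✓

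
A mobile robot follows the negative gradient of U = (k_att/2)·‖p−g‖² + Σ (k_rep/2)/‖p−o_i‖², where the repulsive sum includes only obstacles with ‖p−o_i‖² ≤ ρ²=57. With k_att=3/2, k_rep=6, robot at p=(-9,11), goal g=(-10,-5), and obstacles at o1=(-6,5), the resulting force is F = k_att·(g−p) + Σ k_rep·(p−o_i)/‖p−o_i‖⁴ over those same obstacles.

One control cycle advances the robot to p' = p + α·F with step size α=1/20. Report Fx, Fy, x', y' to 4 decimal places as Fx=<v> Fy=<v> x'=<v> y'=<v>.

F_att = 3/2·(g−p) = 3/2·(-1,-16) = (-1.5000,-24.0000)
o1: d²=45 ≤ ρ²=57; F_rep = 6·(-3,6)/45² = (-0.0089,0.0178)
F = F_att + ΣF_rep = (-1.5089,-23.9822)
p' = p + 1/20·F = (-9.0754,9.8009)

Fx=-1.5089 Fy=-23.9822 x'=-9.0754 y'=9.8009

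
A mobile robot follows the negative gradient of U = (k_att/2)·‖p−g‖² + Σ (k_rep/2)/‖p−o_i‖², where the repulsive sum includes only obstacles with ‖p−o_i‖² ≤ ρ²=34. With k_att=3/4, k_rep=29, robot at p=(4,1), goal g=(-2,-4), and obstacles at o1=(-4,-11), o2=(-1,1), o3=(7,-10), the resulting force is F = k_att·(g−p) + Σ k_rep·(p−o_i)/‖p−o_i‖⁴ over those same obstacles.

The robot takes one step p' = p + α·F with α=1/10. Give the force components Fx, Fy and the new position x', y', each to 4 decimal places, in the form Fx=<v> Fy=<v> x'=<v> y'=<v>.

F_att = 3/4·(g−p) = 3/4·(-6,-5) = (-4.5000,-3.7500)
o1: d²=208 > ρ²=34 → inactive
o2: d²=25 ≤ ρ²=34; F_rep = 29·(5,0)/25² = (0.2320,0.0000)
o3: d²=130 > ρ²=34 → inactive
F = F_att + ΣF_rep = (-4.2680,-3.7500)
p' = p + 1/10·F = (3.5732,0.6250)

Fx=-4.2680 Fy=-3.7500 x'=3.5732 y'=0.6250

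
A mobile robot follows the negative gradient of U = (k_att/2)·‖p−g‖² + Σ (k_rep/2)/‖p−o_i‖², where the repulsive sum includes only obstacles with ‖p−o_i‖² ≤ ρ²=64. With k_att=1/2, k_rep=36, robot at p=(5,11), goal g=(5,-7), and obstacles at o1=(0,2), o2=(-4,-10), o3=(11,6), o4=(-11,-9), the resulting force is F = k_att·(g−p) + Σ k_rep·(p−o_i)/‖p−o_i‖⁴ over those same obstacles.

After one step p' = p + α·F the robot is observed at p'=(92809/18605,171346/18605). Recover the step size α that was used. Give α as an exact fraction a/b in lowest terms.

F_att = 1/2·(g−p) = 1/2·(0,-18) = (0.0000,-9.0000)
o1: d²=106 > ρ²=64 → inactive
o2: d²=522 > ρ²=64 → inactive
o3: d²=61 ≤ ρ²=64; F_rep = 36·(-6,5)/61² = (-0.0580,0.0484)
o4: d²=656 > ρ²=64 → inactive
F = F_att + ΣF_rep = (-0.0580,-8.9516)
Δp = p'−p = (-0.0116,-1.7903); α = Δx/Fx = (-216/18605) / (-216/3721) = 1/5
check: Δy/Fy = (-33309/18605) / (-33309/3721) = 1/5 ✓

α = 1/5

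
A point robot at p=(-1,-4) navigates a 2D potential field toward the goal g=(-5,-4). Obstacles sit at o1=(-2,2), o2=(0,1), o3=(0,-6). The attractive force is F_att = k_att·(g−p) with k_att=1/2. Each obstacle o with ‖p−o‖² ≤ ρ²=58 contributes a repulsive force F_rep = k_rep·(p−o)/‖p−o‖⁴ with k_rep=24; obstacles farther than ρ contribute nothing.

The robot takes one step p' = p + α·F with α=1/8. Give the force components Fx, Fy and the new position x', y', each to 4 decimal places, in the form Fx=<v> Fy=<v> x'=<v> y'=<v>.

Fx=-2.9780 Fy=1.6373 x'=-1.3722 y'=-3.7953

F_att = 1/2·(g−p) = 1/2·(-4,0) = (-2.0000,0.0000)
o1: d²=37 ≤ ρ²=58; F_rep = 24·(1,-6)/37² = (0.0175,-0.1052)
o2: d²=26 ≤ ρ²=58; F_rep = 24·(-1,-5)/26² = (-0.0355,-0.1775)
o3: d²=5 ≤ ρ²=58; F_rep = 24·(-1,2)/5² = (-0.9600,1.9200)
F = F_att + ΣF_rep = (-2.9780,1.6373)
p' = p + 1/8·F = (-1.3722,-3.7953)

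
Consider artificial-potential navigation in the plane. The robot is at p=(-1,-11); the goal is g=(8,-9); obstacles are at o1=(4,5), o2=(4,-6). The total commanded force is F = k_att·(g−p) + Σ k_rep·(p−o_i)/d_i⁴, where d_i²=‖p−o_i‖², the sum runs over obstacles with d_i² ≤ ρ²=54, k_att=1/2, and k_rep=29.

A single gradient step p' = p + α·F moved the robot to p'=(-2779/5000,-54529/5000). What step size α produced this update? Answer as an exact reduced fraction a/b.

F_att = 1/2·(g−p) = 1/2·(9,2) = (4.5000,1.0000)
o1: d²=281 > ρ²=54 → inactive
o2: d²=50 ≤ ρ²=54; F_rep = 29·(-5,-5)/50² = (-0.0580,-0.0580)
F = F_att + ΣF_rep = (4.4420,0.9420)
Δp = p'−p = (0.4442,0.0942); α = Δx/Fx = (2221/5000) / (2221/500) = 1/10
check: Δy/Fy = (471/5000) / (471/500) = 1/10 ✓

α = 1/10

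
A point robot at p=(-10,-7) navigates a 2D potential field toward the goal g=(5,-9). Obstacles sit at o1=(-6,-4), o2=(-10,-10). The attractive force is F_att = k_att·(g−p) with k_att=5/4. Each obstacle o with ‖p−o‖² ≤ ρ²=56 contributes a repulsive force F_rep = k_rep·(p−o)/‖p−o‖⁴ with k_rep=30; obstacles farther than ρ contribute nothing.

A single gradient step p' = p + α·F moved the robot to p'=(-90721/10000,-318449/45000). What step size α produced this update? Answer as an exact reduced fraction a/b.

F_att = 5/4·(g−p) = 5/4·(15,-2) = (18.7500,-2.5000)
o1: d²=25 ≤ ρ²=56; F_rep = 30·(-4,-3)/25² = (-0.1920,-0.1440)
o2: d²=9 ≤ ρ²=56; F_rep = 30·(0,3)/9² = (0.0000,1.1111)
F = F_att + ΣF_rep = (18.5580,-1.5329)
Δp = p'−p = (0.9279,-0.0766); α = Δx/Fx = (9279/10000) / (9279/500) = 1/20
check: Δy/Fy = (-3449/45000) / (-3449/2250) = 1/20 ✓

α = 1/20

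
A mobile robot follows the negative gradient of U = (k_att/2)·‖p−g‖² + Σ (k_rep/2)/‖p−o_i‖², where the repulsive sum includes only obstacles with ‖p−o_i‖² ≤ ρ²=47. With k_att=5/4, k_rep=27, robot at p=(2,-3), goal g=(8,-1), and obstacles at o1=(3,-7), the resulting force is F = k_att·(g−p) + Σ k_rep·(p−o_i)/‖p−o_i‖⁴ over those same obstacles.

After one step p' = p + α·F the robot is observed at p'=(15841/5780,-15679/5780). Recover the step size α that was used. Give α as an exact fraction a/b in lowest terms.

F_att = 5/4·(g−p) = 5/4·(6,2) = (7.5000,2.5000)
o1: d²=17 ≤ ρ²=47; F_rep = 27·(-1,4)/17² = (-0.0934,0.3737)
F = F_att + ΣF_rep = (7.4066,2.8737)
Δp = p'−p = (0.7407,0.2874); α = Δx/Fx = (4281/5780) / (4281/578) = 1/10
check: Δy/Fy = (1661/5780) / (1661/578) = 1/10 ✓

α = 1/10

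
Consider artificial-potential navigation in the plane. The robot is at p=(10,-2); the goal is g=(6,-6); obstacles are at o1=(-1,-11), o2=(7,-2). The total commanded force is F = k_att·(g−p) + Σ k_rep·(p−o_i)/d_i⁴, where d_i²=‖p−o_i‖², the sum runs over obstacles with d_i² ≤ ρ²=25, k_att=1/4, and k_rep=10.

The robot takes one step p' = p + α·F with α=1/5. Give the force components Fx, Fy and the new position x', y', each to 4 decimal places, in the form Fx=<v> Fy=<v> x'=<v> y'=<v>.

Fx=-0.6296 Fy=-1.0000 x'=9.8741 y'=-2.2000

F_att = 1/4·(g−p) = 1/4·(-4,-4) = (-1.0000,-1.0000)
o1: d²=202 > ρ²=25 → inactive
o2: d²=9 ≤ ρ²=25; F_rep = 10·(3,0)/9² = (0.3704,0.0000)
F = F_att + ΣF_rep = (-0.6296,-1.0000)
p' = p + 1/5·F = (9.8741,-2.2000)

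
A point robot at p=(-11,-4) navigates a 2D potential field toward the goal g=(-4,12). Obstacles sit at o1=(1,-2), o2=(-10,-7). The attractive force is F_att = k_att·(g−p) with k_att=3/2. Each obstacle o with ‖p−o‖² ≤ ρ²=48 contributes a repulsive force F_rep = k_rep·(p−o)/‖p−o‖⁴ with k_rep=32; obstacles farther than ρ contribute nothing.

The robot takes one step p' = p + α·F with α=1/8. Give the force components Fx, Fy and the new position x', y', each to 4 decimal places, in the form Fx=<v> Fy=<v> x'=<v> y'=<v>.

Fx=10.1800 Fy=24.9600 x'=-9.7275 y'=-0.8800

F_att = 3/2·(g−p) = 3/2·(7,16) = (10.5000,24.0000)
o1: d²=148 > ρ²=48 → inactive
o2: d²=10 ≤ ρ²=48; F_rep = 32·(-1,3)/10² = (-0.3200,0.9600)
F = F_att + ΣF_rep = (10.1800,24.9600)
p' = p + 1/8·F = (-9.7275,-0.8800)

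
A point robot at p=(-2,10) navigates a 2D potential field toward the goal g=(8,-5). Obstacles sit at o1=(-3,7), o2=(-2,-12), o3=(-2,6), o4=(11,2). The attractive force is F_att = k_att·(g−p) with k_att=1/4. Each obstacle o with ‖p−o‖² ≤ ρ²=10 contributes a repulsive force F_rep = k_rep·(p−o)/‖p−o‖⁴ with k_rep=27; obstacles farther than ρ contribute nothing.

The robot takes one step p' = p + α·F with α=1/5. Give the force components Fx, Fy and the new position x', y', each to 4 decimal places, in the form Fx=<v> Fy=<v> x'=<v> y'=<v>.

F_att = 1/4·(g−p) = 1/4·(10,-15) = (2.5000,-3.7500)
o1: d²=10 ≤ ρ²=10; F_rep = 27·(1,3)/10² = (0.2700,0.8100)
o2: d²=484 > ρ²=10 → inactive
o3: d²=16 > ρ²=10 → inactive
o4: d²=233 > ρ²=10 → inactive
F = F_att + ΣF_rep = (2.7700,-2.9400)
p' = p + 1/5·F = (-1.4460,9.4120)

Fx=2.7700 Fy=-2.9400 x'=-1.4460 y'=9.4120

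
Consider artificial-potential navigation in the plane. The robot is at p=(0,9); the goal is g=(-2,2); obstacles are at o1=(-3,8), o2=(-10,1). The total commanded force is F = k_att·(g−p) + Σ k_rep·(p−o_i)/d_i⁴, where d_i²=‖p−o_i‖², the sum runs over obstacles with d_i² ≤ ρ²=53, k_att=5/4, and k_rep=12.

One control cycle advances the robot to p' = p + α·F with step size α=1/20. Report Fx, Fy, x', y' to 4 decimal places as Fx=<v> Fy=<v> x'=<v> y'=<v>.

F_att = 5/4·(g−p) = 5/4·(-2,-7) = (-2.5000,-8.7500)
o1: d²=10 ≤ ρ²=53; F_rep = 12·(3,1)/10² = (0.3600,0.1200)
o2: d²=164 > ρ²=53 → inactive
F = F_att + ΣF_rep = (-2.1400,-8.6300)
p' = p + 1/20·F = (-0.1070,8.5685)

Fx=-2.1400 Fy=-8.6300 x'=-0.1070 y'=8.5685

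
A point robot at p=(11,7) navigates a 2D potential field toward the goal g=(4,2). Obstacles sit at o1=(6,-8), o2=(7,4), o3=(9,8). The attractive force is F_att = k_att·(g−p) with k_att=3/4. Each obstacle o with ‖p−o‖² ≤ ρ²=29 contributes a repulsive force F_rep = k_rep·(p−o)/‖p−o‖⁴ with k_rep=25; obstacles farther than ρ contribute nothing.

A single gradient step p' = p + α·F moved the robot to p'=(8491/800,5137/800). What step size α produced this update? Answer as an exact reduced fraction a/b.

α = 1/8

F_att = 3/4·(g−p) = 3/4·(-7,-5) = (-5.2500,-3.7500)
o1: d²=250 > ρ²=29 → inactive
o2: d²=25 ≤ ρ²=29; F_rep = 25·(4,3)/25² = (0.1600,0.1200)
o3: d²=5 ≤ ρ²=29; F_rep = 25·(2,-1)/5² = (2.0000,-1.0000)
F = F_att + ΣF_rep = (-3.0900,-4.6300)
Δp = p'−p = (-0.3862,-0.5787); α = Δx/Fx = (-309/800) / (-309/100) = 1/8
check: Δy/Fy = (-463/800) / (-463/100) = 1/8 ✓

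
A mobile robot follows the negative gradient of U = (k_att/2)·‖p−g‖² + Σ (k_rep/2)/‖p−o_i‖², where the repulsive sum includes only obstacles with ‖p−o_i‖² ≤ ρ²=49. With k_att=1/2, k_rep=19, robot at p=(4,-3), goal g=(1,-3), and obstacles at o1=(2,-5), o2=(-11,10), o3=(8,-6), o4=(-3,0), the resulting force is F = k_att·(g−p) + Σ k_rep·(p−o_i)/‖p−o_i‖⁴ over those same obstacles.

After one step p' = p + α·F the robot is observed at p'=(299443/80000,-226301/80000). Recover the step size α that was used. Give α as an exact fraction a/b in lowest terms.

F_att = 1/2·(g−p) = 1/2·(-3,0) = (-1.5000,0.0000)
o1: d²=8 ≤ ρ²=49; F_rep = 19·(2,2)/8² = (0.5938,0.5938)
o2: d²=394 > ρ²=49 → inactive
o3: d²=25 ≤ ρ²=49; F_rep = 19·(-4,3)/25² = (-0.1216,0.0912)
o4: d²=58 > ρ²=49 → inactive
F = F_att + ΣF_rep = (-1.0278,0.6849)
Δp = p'−p = (-0.2570,0.1712); α = Δx/Fx = (-20557/80000) / (-20557/20000) = 1/4
check: Δy/Fy = (13699/80000) / (13699/20000) = 1/4 ✓

α = 1/4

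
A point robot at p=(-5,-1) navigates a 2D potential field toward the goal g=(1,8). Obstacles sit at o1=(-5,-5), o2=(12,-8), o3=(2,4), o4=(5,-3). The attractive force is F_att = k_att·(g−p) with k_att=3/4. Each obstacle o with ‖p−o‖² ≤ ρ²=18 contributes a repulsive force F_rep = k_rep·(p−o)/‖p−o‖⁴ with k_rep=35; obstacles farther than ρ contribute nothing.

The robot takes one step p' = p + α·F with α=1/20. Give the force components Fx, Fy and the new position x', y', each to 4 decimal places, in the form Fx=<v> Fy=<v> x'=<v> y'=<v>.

Fx=4.5000 Fy=7.2969 x'=-4.7750 y'=-0.6352

F_att = 3/4·(g−p) = 3/4·(6,9) = (4.5000,6.7500)
o1: d²=16 ≤ ρ²=18; F_rep = 35·(0,4)/16² = (0.0000,0.5469)
o2: d²=338 > ρ²=18 → inactive
o3: d²=74 > ρ²=18 → inactive
o4: d²=104 > ρ²=18 → inactive
F = F_att + ΣF_rep = (4.5000,7.2969)
p' = p + 1/20·F = (-4.7750,-0.6352)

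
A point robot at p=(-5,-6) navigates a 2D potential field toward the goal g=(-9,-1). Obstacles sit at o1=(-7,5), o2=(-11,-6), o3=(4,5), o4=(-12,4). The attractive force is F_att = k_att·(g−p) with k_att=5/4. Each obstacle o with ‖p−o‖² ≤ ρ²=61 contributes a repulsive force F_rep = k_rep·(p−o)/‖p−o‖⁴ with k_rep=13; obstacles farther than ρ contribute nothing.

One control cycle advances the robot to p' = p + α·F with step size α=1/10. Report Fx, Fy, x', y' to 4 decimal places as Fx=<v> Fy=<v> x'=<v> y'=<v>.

F_att = 5/4·(g−p) = 5/4·(-4,5) = (-5.0000,6.2500)
o1: d²=125 > ρ²=61 → inactive
o2: d²=36 ≤ ρ²=61; F_rep = 13·(6,0)/36² = (0.0602,0.0000)
o3: d²=202 > ρ²=61 → inactive
o4: d²=149 > ρ²=61 → inactive
F = F_att + ΣF_rep = (-4.9398,6.2500)
p' = p + 1/10·F = (-5.4940,-5.3750)

Fx=-4.9398 Fy=6.2500 x'=-5.4940 y'=-5.3750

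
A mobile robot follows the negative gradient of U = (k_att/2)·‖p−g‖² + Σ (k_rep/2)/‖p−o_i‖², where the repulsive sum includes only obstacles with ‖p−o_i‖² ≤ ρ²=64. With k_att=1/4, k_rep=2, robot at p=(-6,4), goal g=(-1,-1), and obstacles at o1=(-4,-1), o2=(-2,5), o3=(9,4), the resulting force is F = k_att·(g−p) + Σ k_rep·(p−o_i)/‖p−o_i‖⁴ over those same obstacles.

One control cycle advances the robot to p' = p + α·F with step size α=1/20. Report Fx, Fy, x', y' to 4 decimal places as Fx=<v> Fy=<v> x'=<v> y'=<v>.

Fx=1.2176 Fy=-1.2450 x'=-5.9391 y'=3.9377

F_att = 1/4·(g−p) = 1/4·(5,-5) = (1.2500,-1.2500)
o1: d²=29 ≤ ρ²=64; F_rep = 2·(-2,5)/29² = (-0.0048,0.0119)
o2: d²=17 ≤ ρ²=64; F_rep = 2·(-4,-1)/17² = (-0.0277,-0.0069)
o3: d²=225 > ρ²=64 → inactive
F = F_att + ΣF_rep = (1.2176,-1.2450)
p' = p + 1/20·F = (-5.9391,3.9377)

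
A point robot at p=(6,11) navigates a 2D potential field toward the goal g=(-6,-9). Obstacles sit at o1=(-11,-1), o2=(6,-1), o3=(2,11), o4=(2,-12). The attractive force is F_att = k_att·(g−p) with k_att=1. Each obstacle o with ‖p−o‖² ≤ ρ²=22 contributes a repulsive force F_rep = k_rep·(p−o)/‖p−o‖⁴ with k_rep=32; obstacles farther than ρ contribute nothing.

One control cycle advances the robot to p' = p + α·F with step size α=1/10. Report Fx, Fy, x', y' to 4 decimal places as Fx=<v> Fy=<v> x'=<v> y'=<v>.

Fx=-11.5000 Fy=-20.0000 x'=4.8500 y'=9.0000

F_att = 1·(g−p) = 1·(-12,-20) = (-12.0000,-20.0000)
o1: d²=433 > ρ²=22 → inactive
o2: d²=144 > ρ²=22 → inactive
o3: d²=16 ≤ ρ²=22; F_rep = 32·(4,0)/16² = (0.5000,0.0000)
o4: d²=545 > ρ²=22 → inactive
F = F_att + ΣF_rep = (-11.5000,-20.0000)
p' = p + 1/10·F = (4.8500,9.0000)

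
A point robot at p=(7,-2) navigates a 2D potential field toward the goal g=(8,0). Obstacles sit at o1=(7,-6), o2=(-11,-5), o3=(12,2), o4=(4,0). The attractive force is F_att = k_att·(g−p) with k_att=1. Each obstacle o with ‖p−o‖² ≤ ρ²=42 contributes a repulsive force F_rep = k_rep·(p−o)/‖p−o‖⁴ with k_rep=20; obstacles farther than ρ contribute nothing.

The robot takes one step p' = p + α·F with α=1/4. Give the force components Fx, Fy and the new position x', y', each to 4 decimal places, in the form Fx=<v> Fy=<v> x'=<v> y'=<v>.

Fx=1.2955 Fy=2.0282 x'=7.3239 y'=-1.4929

F_att = 1·(g−p) = 1·(1,2) = (1.0000,2.0000)
o1: d²=16 ≤ ρ²=42; F_rep = 20·(0,4)/16² = (0.0000,0.3125)
o2: d²=333 > ρ²=42 → inactive
o3: d²=41 ≤ ρ²=42; F_rep = 20·(-5,-4)/41² = (-0.0595,-0.0476)
o4: d²=13 ≤ ρ²=42; F_rep = 20·(3,-2)/13² = (0.3550,-0.2367)
F = F_att + ΣF_rep = (1.2955,2.0282)
p' = p + 1/4·F = (7.3239,-1.4929)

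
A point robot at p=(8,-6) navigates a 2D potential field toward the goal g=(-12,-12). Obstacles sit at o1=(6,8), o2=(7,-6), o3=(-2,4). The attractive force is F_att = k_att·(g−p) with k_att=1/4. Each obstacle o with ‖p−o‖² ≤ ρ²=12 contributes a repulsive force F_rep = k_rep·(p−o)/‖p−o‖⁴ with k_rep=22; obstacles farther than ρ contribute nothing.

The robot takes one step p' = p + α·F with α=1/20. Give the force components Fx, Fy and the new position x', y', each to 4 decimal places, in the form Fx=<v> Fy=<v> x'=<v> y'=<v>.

Fx=17.0000 Fy=-1.5000 x'=8.8500 y'=-6.0750

F_att = 1/4·(g−p) = 1/4·(-20,-6) = (-5.0000,-1.5000)
o1: d²=200 > ρ²=12 → inactive
o2: d²=1 ≤ ρ²=12; F_rep = 22·(1,0)/1² = (22.0000,0.0000)
o3: d²=200 > ρ²=12 → inactive
F = F_att + ΣF_rep = (17.0000,-1.5000)
p' = p + 1/20·F = (8.8500,-6.0750)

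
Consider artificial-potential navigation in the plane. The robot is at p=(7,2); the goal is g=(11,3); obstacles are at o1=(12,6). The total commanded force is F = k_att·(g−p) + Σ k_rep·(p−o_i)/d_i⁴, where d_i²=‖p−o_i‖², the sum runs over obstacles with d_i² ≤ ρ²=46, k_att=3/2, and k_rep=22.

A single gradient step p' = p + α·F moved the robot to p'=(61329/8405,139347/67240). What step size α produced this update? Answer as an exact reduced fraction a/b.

F_att = 3/2·(g−p) = 3/2·(4,1) = (6.0000,1.5000)
o1: d²=41 ≤ ρ²=46; F_rep = 22·(-5,-4)/41² = (-0.0654,-0.0523)
F = F_att + ΣF_rep = (5.9346,1.4477)
Δp = p'−p = (0.2967,0.0724); α = Δx/Fx = (2494/8405) / (9976/1681) = 1/20
check: Δy/Fy = (4867/67240) / (4867/3362) = 1/20 ✓

α = 1/20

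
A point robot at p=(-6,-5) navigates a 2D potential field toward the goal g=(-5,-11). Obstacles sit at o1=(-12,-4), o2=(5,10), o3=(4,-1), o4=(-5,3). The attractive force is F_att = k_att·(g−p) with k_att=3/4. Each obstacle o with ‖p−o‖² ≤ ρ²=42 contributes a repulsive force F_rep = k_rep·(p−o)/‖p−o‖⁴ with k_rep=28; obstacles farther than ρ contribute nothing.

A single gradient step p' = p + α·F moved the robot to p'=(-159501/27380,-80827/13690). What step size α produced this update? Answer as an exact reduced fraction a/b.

α = 1/5

F_att = 3/4·(g−p) = 3/4·(1,-6) = (0.7500,-4.5000)
o1: d²=37 ≤ ρ²=42; F_rep = 28·(6,-1)/37² = (0.1227,-0.0205)
o2: d²=346 > ρ²=42 → inactive
o3: d²=116 > ρ²=42 → inactive
o4: d²=65 > ρ²=42 → inactive
F = F_att + ΣF_rep = (0.8727,-4.5205)
Δp = p'−p = (0.1745,-0.9041); α = Δx/Fx = (4779/27380) / (4779/5476) = 1/5
check: Δy/Fy = (-12377/13690) / (-12377/2738) = 1/5 ✓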